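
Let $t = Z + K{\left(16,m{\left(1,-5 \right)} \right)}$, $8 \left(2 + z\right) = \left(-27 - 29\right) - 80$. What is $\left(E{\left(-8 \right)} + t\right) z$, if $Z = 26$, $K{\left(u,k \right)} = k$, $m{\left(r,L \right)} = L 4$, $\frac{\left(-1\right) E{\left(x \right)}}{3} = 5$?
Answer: $171$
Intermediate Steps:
$E{\left(x \right)} = -15$ ($E{\left(x \right)} = \left(-3\right) 5 = -15$)
$m{\left(r,L \right)} = 4 L$
$z = -19$ ($z = -2 + \frac{\left(-27 - 29\right) - 80}{8} = -2 + \frac{-56 - 80}{8} = -2 + \frac{1}{8} \left(-136\right) = -2 - 17 = -19$)
$t = 6$ ($t = 26 + 4 \left(-5\right) = 26 - 20 = 6$)
$\left(E{\left(-8 \right)} + t\right) z = \left(-15 + 6\right) \left(-19\right) = \left(-9\right) \left(-19\right) = 171$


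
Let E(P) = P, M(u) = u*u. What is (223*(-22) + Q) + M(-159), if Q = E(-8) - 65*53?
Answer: 16922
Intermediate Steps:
M(u) = u²
Q = -3453 (Q = -8 - 65*53 = -8 - 3445 = -3453)
(223*(-22) + Q) + M(-159) = (223*(-22) - 3453) + (-159)² = (-4906 - 3453) + 25281 = -8359 + 25281 = 16922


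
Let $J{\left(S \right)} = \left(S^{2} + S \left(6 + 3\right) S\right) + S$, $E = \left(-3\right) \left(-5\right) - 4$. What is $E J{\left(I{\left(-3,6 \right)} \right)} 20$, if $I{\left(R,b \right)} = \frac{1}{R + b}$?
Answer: $\frac{2860}{9} \approx 317.78$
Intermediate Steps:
$E = 11$ ($E = 15 - 4 = 11$)
$J{\left(S \right)} = S + 10 S^{2}$ ($J{\left(S \right)} = \left(S^{2} + S 9 S\right) + S = \left(S^{2} + 9 S S\right) + S = \left(S^{2} + 9 S^{2}\right) + S = 10 S^{2} + S = S + 10 S^{2}$)
$E J{\left(I{\left(-3,6 \right)} \right)} 20 = 11 \frac{1 + \frac{10}{-3 + 6}}{-3 + 6} \cdot 20 = 11 \frac{1 + \frac{10}{3}}{3} \cdot 20 = 11 \cdot \frac{1}{3} \cdot \frac{13}{3} \cdot 20 = 11 \cdot \frac{13}{9} \cdot 20 = \frac{143}{9} \cdot 20 = \frac{2860}{9}$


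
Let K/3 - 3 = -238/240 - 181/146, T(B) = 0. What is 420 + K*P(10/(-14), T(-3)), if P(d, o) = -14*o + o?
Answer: 420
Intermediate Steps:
P(d, o) = -13*o
K = 6733/2920 (K = 9 + 3*(-238/240 - 181/146) = 9 + 3*(-238*1/240 - 181*1/146) = 9 + 3*(-119/120 - 181/146) = 9 + 3*(-19547/8760) = 9 - 19547/2920 = 6733/2920 ≈ 2.3058)
420 + K*P(10/(-14), T(-3)) = 420 + 6733*(-13*0)/2920 = 420 + (6733/2920)*0 = 420 + 0 = 420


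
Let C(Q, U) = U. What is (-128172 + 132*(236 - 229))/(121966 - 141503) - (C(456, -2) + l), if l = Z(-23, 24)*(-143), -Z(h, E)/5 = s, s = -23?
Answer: 321452287/19537 ≈ 16454.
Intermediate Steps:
Z(h, E) = 115 (Z(h, E) = -5*(-23) = 115)
l = -16445 (l = 115*(-143) = -16445)
(-128172 + 132*(236 - 229))/(121966 - 141503) - (C(456, -2) + l) = (-128172 + 132*(236 - 229))/(121966 - 141503) - (-2 - 16445) = (-128172 + 132*7)/(-19537) - 1*(-16447) = (-128172 + 924)*(-1/19537) + 16447 = -127248*(-1/19537) + 16447 = 127248/19537 + 16447 = 321452287/19537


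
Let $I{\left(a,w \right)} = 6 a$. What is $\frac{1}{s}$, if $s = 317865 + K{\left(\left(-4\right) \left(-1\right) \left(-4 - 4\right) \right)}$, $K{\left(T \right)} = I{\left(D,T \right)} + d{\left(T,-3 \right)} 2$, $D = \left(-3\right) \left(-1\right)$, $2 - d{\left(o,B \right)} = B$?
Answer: $\frac{1}{317893} \approx 3.1457 \cdot 10^{-6}$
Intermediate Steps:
$d{\left(o,B \right)} = 2 - B$
$D = 3$
$K{\left(T \right)} = 28$ ($K{\left(T \right)} = 6 \cdot 3 + \left(2 - -3\right) 2 = 18 + \left(2 + 3\right) 2 = 18 + 5 \cdot 2 = 18 + 10 = 28$)
$s = 317893$ ($s = 317865 + 28 = 317893$)
$\frac{1}{s} = \frac{1}{317893}$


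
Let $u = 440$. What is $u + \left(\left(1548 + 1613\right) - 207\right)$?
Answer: $3394$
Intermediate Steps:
$u + \left(\left(1548 + 1613\right) - 207\right) = 440 + \left(\left(1548 + 1613\right) - 207\right) = 440 + \left(3161 - 207\right) = 440 + 2954 = 3394$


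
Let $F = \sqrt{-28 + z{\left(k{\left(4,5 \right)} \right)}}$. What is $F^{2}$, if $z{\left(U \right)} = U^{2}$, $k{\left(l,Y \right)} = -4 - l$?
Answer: $36$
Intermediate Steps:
$F = 6$ ($F = \sqrt{-28 + \left(-4 - 4\right)^{2}} = \sqrt{-28 + \left(-8\right)^{2}} = \sqrt{-28 + 64} = \sqrt{36} = 6$)
$F^{2} = 6^{2} = 36$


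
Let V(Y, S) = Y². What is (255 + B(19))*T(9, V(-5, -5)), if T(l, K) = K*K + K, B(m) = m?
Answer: 178100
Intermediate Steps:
T(l, K) = K + K² (T(l, K) = K² + K = K + K²)
(255 + B(19))*T(9, V(-5, -5)) = (255 + 19)*((-5)²*(1 + (-5)²)) = 274*(25*(1 + 25)) = 274*(25*26) = 274*650 = 178100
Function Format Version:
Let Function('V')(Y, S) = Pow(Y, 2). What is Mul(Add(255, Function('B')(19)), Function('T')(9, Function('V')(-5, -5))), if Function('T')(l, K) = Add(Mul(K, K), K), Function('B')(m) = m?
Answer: 178100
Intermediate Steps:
Function('T')(l, K) = Add(K, Pow(K, 2)) (Function('T')(l, K) = Add(Pow(K, 2), K) = Add(K, Pow(K, 2)))
Mul(Add(255, Function('B')(19)), Function('T')(9, Function('V')(-5, -5))) = Mul(Add(255, 19), Mul(Pow(-5, 2), Add(1, Pow(-5, 2)))) = Mul(274, Mul(25, Add(1, 25))) = Mul(274, Mul(25, 26)) = Mul(274, 650) = 178100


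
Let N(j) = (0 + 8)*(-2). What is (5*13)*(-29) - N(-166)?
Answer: -1869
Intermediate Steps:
N(j) = -16 (N(j) = 8*(-2) = -16)
(5*13)*(-29) - N(-166) = (5*13)*(-29) - 1*(-16) = 65*(-29) + 16 = -1885 + 16 = -1869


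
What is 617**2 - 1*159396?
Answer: 221293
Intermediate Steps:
617**2 - 1*159396 = 380689 - 159396 = 221293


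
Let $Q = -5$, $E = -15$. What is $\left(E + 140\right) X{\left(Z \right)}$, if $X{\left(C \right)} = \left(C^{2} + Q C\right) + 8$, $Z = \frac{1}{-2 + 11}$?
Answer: $\frac{75500}{81} \approx 932.1$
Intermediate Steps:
$Z = \frac{1}{9} \approx 0.11111$
$X{\left(C \right)} = 8 + C^{2} - 5 C$ ($X{\left(C \right)} = \left(C^{2} - 5 C\right) + 8 = 8 + C^{2} - 5 C$)
$\left(E + 140\right) X{\left(Z \right)} = \left(-15 + 140\right) \left(8 + \left(\frac{1}{9}\right)^{2} - \frac{5}{9}\right) = 125 \left(8 + \frac{1}{81} - \frac{5}{9}\right) = 125 \cdot \frac{604}{81} = \frac{75500}{81}$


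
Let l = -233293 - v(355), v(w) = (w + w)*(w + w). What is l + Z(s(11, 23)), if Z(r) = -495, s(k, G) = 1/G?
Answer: -737888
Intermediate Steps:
v(w) = 4*w² (v(w) = (2*w)*(2*w) = 4*w²)
l = -737393 (l = -233293 - 4*355² = -233293 - 4*126025 = -233293 - 1*504100 = -233293 - 504100 = -737393)
l + Z(s(11, 23)) = -737393 - 495 = -737888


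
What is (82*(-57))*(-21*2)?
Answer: 196308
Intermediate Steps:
(82*(-57))*(-21*2) = -4674*(-42) = 196308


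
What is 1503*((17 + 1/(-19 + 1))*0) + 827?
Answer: 827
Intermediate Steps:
1503*((17 + 1/(-19 + 1))*0) + 827 = 1503*((17 + 1/(-18))*0) + 827 = 1503*((17 - 1/18)*0) + 827 = 1503*((305/18)*0) + 827 = 1503*0 + 827 = 0 + 827 = 827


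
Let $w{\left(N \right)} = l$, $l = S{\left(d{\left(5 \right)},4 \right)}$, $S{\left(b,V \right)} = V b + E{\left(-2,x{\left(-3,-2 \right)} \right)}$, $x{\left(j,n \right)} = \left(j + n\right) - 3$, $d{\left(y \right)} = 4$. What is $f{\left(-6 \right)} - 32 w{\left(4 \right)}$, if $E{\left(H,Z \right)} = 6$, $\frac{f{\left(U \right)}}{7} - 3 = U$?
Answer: $-725$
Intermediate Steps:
$f{\left(U \right)} = 21 + 7 U$
$x{\left(j,n \right)} = -3 + j + n$
$S{\left(b,V \right)} = 6 + V b$ ($S{\left(b,V \right)} = V b + 6 = 6 + V b$)
$l = 22$ ($l = 6 + 4 \cdot 4 = 6 + 16 = 22$)
$w{\left(N \right)} = 22$
$f{\left(-6 \right)} - 32 w{\left(4 \right)} = \left(21 + 7 \left(-6\right)\right) - 704 = \left(21 - 42\right) - 704 = -21 - 704 = -725$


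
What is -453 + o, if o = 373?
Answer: -80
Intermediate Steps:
-453 + o = -453 + 373 = -80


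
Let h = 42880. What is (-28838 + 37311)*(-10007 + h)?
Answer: 278532929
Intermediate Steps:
(-28838 + 37311)*(-10007 + h) = (-28838 + 37311)*(-10007 + 42880) = 8473*32873 = 278532929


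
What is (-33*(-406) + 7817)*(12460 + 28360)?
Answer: 865996300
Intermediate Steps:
(-33*(-406) + 7817)*(12460 + 28360) = (13398 + 7817)*40820 = 21215*40820 = 865996300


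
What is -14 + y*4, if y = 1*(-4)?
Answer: -30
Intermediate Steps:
y = -4
-14 + y*4 = -14 - 4*4 = -14 - 16 = -30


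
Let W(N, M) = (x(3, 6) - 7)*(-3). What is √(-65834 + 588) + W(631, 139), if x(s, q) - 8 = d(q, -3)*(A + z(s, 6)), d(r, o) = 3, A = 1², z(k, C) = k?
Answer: -39 + I*√65246 ≈ -39.0 + 255.43*I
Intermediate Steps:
A = 1
x(s, q) = 11 + 3*s (x(s, q) = 8 + 3*(1 + s) = 8 + (3 + 3*s) = 11 + 3*s)
W(N, M) = -39 (W(N, M) = ((11 + 3*3) - 7)*(-3) = ((11 + 9) - 7)*(-3) = (20 - 7)*(-3) = 13*(-3) = -39)
√(-65834 + 588) + W(631, 139) = √(-65834 + 588) - 39 = √(-65246) - 39 = I*√65246 - 39 = -39 + I*√65246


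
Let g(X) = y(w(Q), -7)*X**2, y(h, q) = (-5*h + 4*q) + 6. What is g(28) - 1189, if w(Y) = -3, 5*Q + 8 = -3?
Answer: -6677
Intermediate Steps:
Q = -11/5 (Q = -8/5 + (1/5)*(-3) = -8/5 - 3/5 = -11/5 ≈ -2.2000)
y(h, q) = 6 - 5*h + 4*q
g(X) = -7*X**2 (g(X) = (6 - 5*(-3) + 4*(-7))*X**2 = (6 + 15 - 28)*X**2 = -7*X**2)
g(28) - 1189 = -7*28**2 - 1189 = -7*784 - 1189 = -5488 - 1189 = -6677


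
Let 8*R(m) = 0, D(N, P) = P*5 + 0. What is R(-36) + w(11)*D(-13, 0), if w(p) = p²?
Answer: 0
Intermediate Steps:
D(N, P) = 5*P (D(N, P) = 5*P + 0 = 5*P)
R(m) = 0 (R(m) = (⅛)*0 = 0)
R(-36) + w(11)*D(-13, 0) = 0 + 11²*(5*0) = 0 + 121*0 = 0 + 0 = 0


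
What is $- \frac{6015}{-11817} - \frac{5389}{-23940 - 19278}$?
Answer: $\frac{35959787}{56745234} \approx 0.63371$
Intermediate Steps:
$- \frac{6015}{-11817} - \frac{5389}{-23940 - 19278} = \left(-6015\right) \left(- \frac{1}{11817}\right) - \frac{5389}{-23940 - 19278} = \frac{2005}{3939} - \frac{5389}{-43218} = \frac{2005}{3939} - - \frac{5389}{43218} = \frac{2005}{3939} + \frac{5389}{43218} = \frac{35959787}{56745234}$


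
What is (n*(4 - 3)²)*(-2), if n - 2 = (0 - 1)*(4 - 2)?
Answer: 0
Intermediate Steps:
n = 0 (n = 2 + (0 - 1)*(4 - 2) = 2 - 1*2 = 2 - 2 = 0)
(n*(4 - 3)²)*(-2) = (0*(4 - 3)²)*(-2) = (0*1²)*(-2) = (0*1)*(-2) = 0*(-2) = 0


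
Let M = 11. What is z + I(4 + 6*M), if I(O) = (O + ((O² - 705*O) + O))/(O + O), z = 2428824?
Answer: 4857015/2 ≈ 2.4285e+6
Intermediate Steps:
I(O) = (O² - 703*O)/(2*O) (I(O) = (O + (O² - 704*O))/((2*O)) = (O² - 703*O)*(1/(2*O)) = (O² - 703*O)/(2*O))
z + I(4 + 6*M) = 2428824 + (-703/2 + (4 + 6*11)/2) = 2428824 + (-703/2 + (4 + 66)/2) = 2428824 + (-703/2 + (½)*70) = 2428824 + (-703/2 + 35) = 2428824 - 633/2 = 4857015/2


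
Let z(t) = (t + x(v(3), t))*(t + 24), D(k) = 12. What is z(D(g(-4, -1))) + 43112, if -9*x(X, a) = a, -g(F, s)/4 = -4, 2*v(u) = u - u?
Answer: 43496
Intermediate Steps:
v(u) = 0 (v(u) = (u - u)/2 = (½)*0 = 0)
g(F, s) = 16 (g(F, s) = -4*(-4) = 16)
x(X, a) = -a/9
z(t) = 8*t*(24 + t)/9 (z(t) = (t - t/9)*(t + 24) = (8*t/9)*(24 + t) = 8*t*(24 + t)/9)
z(D(g(-4, -1))) + 43112 = (8/9)*12*(24 + 12) + 43112 = (8/9)*12*36 + 43112 = 384 + 43112 = 43496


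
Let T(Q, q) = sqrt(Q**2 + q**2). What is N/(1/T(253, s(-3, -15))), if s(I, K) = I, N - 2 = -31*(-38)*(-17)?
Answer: -20024*sqrt(64018) ≈ -5.0664e+6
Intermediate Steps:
N = -20024 (N = 2 - 31*(-38)*(-17) = 2 + 1178*(-17) = 2 - 20026 = -20024)
N/(1/T(253, s(-3, -15))) = -20024*sqrt(253**2 + (-3)**2) = -20024*sqrt(64009 + 9) = -20024*sqrt(64018)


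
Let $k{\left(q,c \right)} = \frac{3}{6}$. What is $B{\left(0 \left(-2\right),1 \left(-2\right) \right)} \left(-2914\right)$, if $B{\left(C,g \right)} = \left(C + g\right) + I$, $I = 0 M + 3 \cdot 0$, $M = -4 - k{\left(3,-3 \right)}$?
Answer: $5828$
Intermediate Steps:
$k{\left(q,c \right)} = \frac{1}{2}$ ($k{\left(q,c \right)} = 3 \cdot \frac{1}{6} = \frac{1}{2}$)
$M = - \frac{9}{2}$ ($M = -4 - \frac{1}{2} = - \frac{9}{2} \approx -4.5$)
$I = 0$ ($I = 0 \left(- \frac{9}{2}\right) + 3 \cdot 0 = 0 + 0 = 0$)
$B{\left(C,g \right)} = C + g$ ($B{\left(C,g \right)} = \left(C + g\right) + 0 = C + g$)
$B{\left(0 \left(-2\right),1 \left(-2\right) \right)} \left(-2914\right) = \left(0 \left(-2\right) + 1 \left(-2\right)\right) \left(-2914\right) = \left(0 - 2\right) \left(-2914\right) = \left(-2\right) \left(-2914\right) = 5828$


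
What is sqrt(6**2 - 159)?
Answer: I*sqrt(123) ≈ 11.091*I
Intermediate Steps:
sqrt(6**2 - 159) = sqrt(36 - 159) = sqrt(-123) = I*sqrt(123)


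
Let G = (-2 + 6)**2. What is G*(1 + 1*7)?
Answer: 128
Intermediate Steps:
G = 16 (G = 4**2 = 16)
G*(1 + 1*7) = 16*(1 + 1*7) = 16*(1 + 7) = 16*8 = 128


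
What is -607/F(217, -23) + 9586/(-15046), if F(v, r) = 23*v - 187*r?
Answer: -49103017/69903716 ≈ -0.70244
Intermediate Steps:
F(v, r) = -187*r + 23*v
-607/F(217, -23) + 9586/(-15046) = -607/(-187*(-23) + 23*217) + 9586/(-15046) = -607/(4301 + 4991) + 9586*(-1/15046) = -607/9292 - 4793/7523 = -49103017/69903716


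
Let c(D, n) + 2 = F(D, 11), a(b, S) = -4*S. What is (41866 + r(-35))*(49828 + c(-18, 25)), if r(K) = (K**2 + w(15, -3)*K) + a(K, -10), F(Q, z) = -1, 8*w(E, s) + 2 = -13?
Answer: 17218174725/8 ≈ 2.1523e+9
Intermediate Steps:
w(E, s) = -15/8 (w(E, s) = -1/4 + (1/8)*(-13) = -1/4 - 13/8 = -15/8)
c(D, n) = -3 (c(D, n) = -2 - 1 = -3)
r(K) = 40 + K**2 - 15*K/8 (r(K) = (K**2 - 15*K/8) - 4*(-10) = (K**2 - 15*K/8) + 40 = 40 + K**2 - 15*K/8)
(41866 + r(-35))*(49828 + c(-18, 25)) = (41866 + (40 + (-35)**2 - 15/8*(-35)))*(49828 - 3) = (41866 + (40 + 1225 + 525/8))*49825 = (41866 + 10645/8)*49825 = (345573/8)*49825 = 17218174725/8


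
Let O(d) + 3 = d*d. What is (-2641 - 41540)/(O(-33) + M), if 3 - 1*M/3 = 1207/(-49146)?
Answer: -723773142/17939497 ≈ -40.345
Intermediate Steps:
O(d) = -3 + d² (O(d) = -3 + d*d = -3 + d²)
M = 148645/16382 (M = 9 - 3621/(-49146) = 9 - 3621*(-1)/49146 = 9 - 3*(-1207/49146) = 9 + 1207/16382 = 148645/16382 ≈ 9.0737)
(-2641 - 41540)/(O(-33) + M) = (-2641 - 41540)/((-3 + (-33)²) + 148645/16382) = -44181/((-3 + 1089) + 148645/16382) = -44181/(1086 + 148645/16382) = -44181/17939497/16382 = -44181*16382/17939497 = -723773142/17939497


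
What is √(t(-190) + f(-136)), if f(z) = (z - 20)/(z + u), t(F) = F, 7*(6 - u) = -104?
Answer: 2*I*√45322/31 ≈ 13.735*I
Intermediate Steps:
u = 146/7 (u = 6 - ⅐*(-104) = 6 + 104/7 = 146/7 ≈ 20.857)
f(z) = (-20 + z)/(146/7 + z) (f(z) = (z - 20)/(z + 146/7) = (-20 + z)/(146/7 + z))
√(t(-190) + f(-136)) = √(-190 + 7*(-20 - 136)/(146 + 7*(-136))) = √(-190 + 7*(-156)/(146 - 952)) = √(-190 + 7*(-156)/(-806)) = √(-190 + 7*(-1/806)*(-156)) = √(-190 + 42/31) = √(-5848/31) = 2*I*√45322/31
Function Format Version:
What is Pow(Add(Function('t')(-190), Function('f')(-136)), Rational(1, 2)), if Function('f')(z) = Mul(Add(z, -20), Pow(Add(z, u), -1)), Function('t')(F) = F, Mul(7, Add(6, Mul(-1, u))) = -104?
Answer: Mul(Rational(2, 31), I, Pow(45322, Rational(1, 2))) ≈ Mul(13.735, I)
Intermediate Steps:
u = Rational(146, 7) (u = Add(6, Mul(Rational(-1, 7), -104)) = Add(6, Rational(104, 7)) = Rational(146, 7) ≈ 20.857)
Function('f')(z) = Mul(Pow(Add(Rational(146, 7), z), -1), Add(-20, z)) (Function('f')(z) = Mul(Add(z, -20), Pow(Add(z, Rational(146, 7)), -1)) = Mul(Add(-20, z), Pow(Add(Rational(146, 7), z), -1)) = Mul(Pow(Add(Rational(146, 7), z), -1), Add(-20, z)))
Pow(Add(Function('t')(-190), Function('f')(-136)), Rational(1, 2)) = Pow(Add(-190, Mul(7, Pow(Add(146, Mul(7, -136)), -1), Add(-20, -136))), Rational(1, 2)) = Pow(Add(-190, Mul(7, Pow(Add(146, -952), -1), -156)), Rational(1, 2)) = Pow(Add(-190, Mul(7, Pow(-806, -1), -156)), Rational(1, 2)) = Pow(Add(-190, Mul(7, Rational(-1, 806), -156)), Rational(1, 2)) = Pow(Add(-190, Rational(42, 31)), Rational(1, 2)) = Pow(Rational(-5848, 31), Rational(1, 2)) = Mul(Rational(2, 31), I, Pow(45322, Rational(1, 2)))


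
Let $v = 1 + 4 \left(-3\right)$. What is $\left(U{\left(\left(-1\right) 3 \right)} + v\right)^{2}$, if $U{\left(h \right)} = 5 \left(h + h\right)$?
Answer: $1681$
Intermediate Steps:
$U{\left(h \right)} = 10 h$ ($U{\left(h \right)} = 5 \cdot 2 h = 10 h$)
$v = -11$ ($v = 1 - 12 = -11$)
$\left(U{\left(\left(-1\right) 3 \right)} + v\right)^{2} = \left(10 \left(\left(-1\right) 3\right) - 11\right)^{2} = \left(10 \left(-3\right) - 11\right)^{2} = \left(-30 - 11\right)^{2} = \left(-41\right)^{2} = 1681$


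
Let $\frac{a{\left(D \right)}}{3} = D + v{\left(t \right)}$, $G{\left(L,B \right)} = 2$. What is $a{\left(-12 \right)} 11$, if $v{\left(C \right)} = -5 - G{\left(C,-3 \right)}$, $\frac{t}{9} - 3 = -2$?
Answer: $-627$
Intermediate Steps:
$t = 9$ ($t = 27 + 9 \left(-2\right) = 27 - 18 = 9$)
$v{\left(C \right)} = -7$ ($v{\left(C \right)} = -5 - 2 = -7$)
$a{\left(D \right)} = -21 + 3 D$ ($a{\left(D \right)} = 3 \left(D - 7\right) = 3 \left(-7 + D\right) = -21 + 3 D$)
$a{\left(-12 \right)} 11 = \left(-21 + 3 \left(-12\right)\right) 11 = \left(-21 - 36\right) 11 = \left(-57\right) 11 = -627$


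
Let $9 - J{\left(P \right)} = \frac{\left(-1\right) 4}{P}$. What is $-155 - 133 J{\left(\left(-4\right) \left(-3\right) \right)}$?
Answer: $- \frac{4189}{3} \approx -1396.3$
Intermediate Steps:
$J{\left(P \right)} = 9 + \frac{4}{P}$ ($J{\left(P \right)} = 9 - \frac{\left(-1\right) 4}{P} = 9 - - \frac{4}{P} = 9 + \frac{4}{P}$)
$-155 - 133 J{\left(\left(-4\right) \left(-3\right) \right)} = -155 - 133 \left(9 + \frac{4}{\left(-4\right) \left(-3\right)}\right) = -155 - 133 \left(9 + \frac{4}{12}\right) = -155 - 133 \left(9 + 4 \cdot \frac{1}{12}\right) = -155 - 133 \left(9 + \frac{1}{3}\right) = -155 - \frac{3724}{3} = - \frac{4189}{3}$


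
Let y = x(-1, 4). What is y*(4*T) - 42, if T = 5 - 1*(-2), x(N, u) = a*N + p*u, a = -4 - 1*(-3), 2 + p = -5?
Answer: -798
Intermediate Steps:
p = -7 (p = -2 - 5 = -7)
a = -1 (a = -4 + 3 = -1)
x(N, u) = -N - 7*u
y = -27 (y = -1*(-1) - 7*4 = 1 - 28 = -27)
T = 7 (T = 5 + 2 = 7)
y*(4*T) - 42 = -108*7 - 42 = -27*28 - 42 = -756 - 42 = -798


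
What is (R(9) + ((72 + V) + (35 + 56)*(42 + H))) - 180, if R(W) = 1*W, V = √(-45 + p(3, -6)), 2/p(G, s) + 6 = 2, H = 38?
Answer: 7181 + I*√182/2 ≈ 7181.0 + 6.7454*I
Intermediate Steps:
p(G, s) = -½ (p(G, s) = 2/(-6 + 2) = 2/(-4) = 2*(-¼) = -½)
V = I*√182/2 (V = √(-45 - ½) = √(-91/2) = I*√182/2 ≈ 6.7454*I)
R(W) = W
(R(9) + ((72 + V) + (35 + 56)*(42 + H))) - 180 = (9 + ((72 + I*√182/2) + (35 + 56)*(42 + 38))) - 180 = (9 + ((72 + I*√182/2) + 91*80)) - 180 = (9 + ((72 + I*√182/2) + 7280)) - 180 = (9 + (7352 + I*√182/2)) - 180 = (7361 + I*√182/2) - 180 = 7181 + I*√182/2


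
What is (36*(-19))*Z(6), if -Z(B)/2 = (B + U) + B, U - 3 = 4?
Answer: 25992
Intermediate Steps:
U = 7 (U = 3 + 4 = 7)
Z(B) = -14 - 4*B (Z(B) = -2*((B + 7) + B) = -2*((7 + B) + B) = -2*(7 + 2*B) = -14 - 4*B)
(36*(-19))*Z(6) = (36*(-19))*(-14 - 4*6) = -684*(-14 - 24) = -684*(-38) = 25992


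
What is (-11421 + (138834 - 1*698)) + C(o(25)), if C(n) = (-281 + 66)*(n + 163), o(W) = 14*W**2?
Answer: -1789580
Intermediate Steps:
C(n) = -35045 - 215*n (C(n) = -215*(163 + n) = -35045 - 215*n)
(-11421 + (138834 - 1*698)) + C(o(25)) = (-11421 + (138834 - 1*698)) + (-35045 - 3010*25**2) = (-11421 + (138834 - 698)) + (-35045 - 3010*625) = (-11421 + 138136) + (-35045 - 215*8750) = 126715 + (-35045 - 1881250) = 126715 - 1916295 = -1789580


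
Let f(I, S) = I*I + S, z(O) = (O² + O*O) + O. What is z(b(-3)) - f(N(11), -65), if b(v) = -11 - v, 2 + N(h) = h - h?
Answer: 181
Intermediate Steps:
N(h) = -2 (N(h) = -2 + (h - h) = -2 + 0 = -2)
z(O) = O + 2*O² (z(O) = (O² + O²) + O = 2*O² + O = O + 2*O²)
f(I, S) = S + I² (f(I, S) = I² + S = S + I²)
z(b(-3)) - f(N(11), -65) = (-11 - 1*(-3))*(1 + 2*(-11 - 1*(-3))) - (-65 + (-2)²) = (-11 + 3)*(1 + 2*(-11 + 3)) - (-65 + 4) = -8*(1 + 2*(-8)) - 1*(-61) = -8*(1 - 16) + 61 = -8*(-15) + 61 = 120 + 61 = 181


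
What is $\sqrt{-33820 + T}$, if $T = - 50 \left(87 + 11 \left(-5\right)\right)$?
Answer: $2 i \sqrt{8855} \approx 188.2 i$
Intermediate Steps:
$T = -1600$ ($T = - 50 \left(87 - 55\right) = \left(-50\right) 32 = -1600$)
$\sqrt{-33820 + T} = \sqrt{-33820 - 1600} = \sqrt{-35420} = 2 i \sqrt{8855}$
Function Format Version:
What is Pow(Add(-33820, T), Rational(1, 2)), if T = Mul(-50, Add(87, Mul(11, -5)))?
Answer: Mul(2, I, Pow(8855, Rational(1, 2))) ≈ Mul(188.20, I)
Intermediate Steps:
T = -1600 (T = Mul(-50, Add(87, -55)) = Mul(-50, 32) = -1600)
Pow(Add(-33820, T), Rational(1, 2)) = Pow(Add(-33820, -1600), Rational(1, 2)) = Pow(-35420, Rational(1, 2)) = Mul(2, I, Pow(8855, Rational(1, 2)))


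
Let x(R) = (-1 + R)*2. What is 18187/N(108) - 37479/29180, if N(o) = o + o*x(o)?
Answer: -8489143/16938990 ≈ -0.50116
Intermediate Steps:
x(R) = -2 + 2*R
N(o) = o + o*(-2 + 2*o)
18187/N(108) - 37479/29180 = 18187/((108*(-1 + 2*108))) - 37479/29180 = 18187/((108*(-1 + 216))) - 37479*1/29180 = 18187/((108*215)) - 37479/29180 = 18187/23220 - 37479/29180 = -8489143/16938990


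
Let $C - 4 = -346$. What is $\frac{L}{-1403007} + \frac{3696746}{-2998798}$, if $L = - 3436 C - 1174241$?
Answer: $- \frac{2594586234140}{2103667292793} \approx -1.2334$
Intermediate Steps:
$C = -342$ ($C = 4 - 346 = -342$)
$L = 871$ ($L = \left(-3436\right) \left(-342\right) - 1174241 = 1175112 - 1174241 = 871$)
$\frac{L}{-1403007} + \frac{3696746}{-2998798} = \frac{871}{-1403007} + \frac{3696746}{-2998798} = 871 \left(- \frac{1}{1403007}\right) + 3696746 \left(- \frac{1}{2998798}\right) = - \frac{871}{1403007} - \frac{1848373}{1499399} = - \frac{2594586234140}{2103667292793}$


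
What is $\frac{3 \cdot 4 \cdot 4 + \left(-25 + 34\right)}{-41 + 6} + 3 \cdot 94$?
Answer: $\frac{9813}{35} \approx 280.37$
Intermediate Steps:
$\frac{3 \cdot 4 \cdot 4 + \left(-25 + 34\right)}{-41 + 6} + 3 \cdot 94 = \frac{12 \cdot 4 + 9}{-35} + 282 = \left(48 + 9\right) \left(- \frac{1}{35}\right) + 282 = 57 \left(- \frac{1}{35}\right) + 282 = - \frac{57}{35} + 282 = \frac{9813}{35}$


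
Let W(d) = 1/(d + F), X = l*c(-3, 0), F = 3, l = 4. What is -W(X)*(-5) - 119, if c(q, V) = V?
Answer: -352/3 ≈ -117.33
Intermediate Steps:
X = 0 (X = 4*0 = 0)
W(d) = 1/(3 + d) (W(d) = 1/(d + 3) = 1/(3 + d))
-W(X)*(-5) - 119 = -(-5)/(3 + 0) - 119 = -(-5)/3 - 119 = -1*(-5/3) - 119 = 5/3 - 119 = -352/3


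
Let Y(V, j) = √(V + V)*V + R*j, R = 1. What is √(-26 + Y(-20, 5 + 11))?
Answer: √(-10 - 40*I*√10) ≈ 7.6448 - 8.273*I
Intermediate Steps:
Y(V, j) = j + √2*V^(3/2) (Y(V, j) = √(V + V)*V + 1*j = √(2*V)*V + j = (√2*√V)*V + j = √2*V^(3/2) + j = j + √2*V^(3/2))
√(-26 + Y(-20, 5 + 11)) = √(-26 + ((5 + 11) + √2*(-20)^(3/2))) = √(-26 + (16 + √2*(-40*I*√5))) = √(-26 + (16 - 40*I*√10)) = √(-10 - 40*I*√10)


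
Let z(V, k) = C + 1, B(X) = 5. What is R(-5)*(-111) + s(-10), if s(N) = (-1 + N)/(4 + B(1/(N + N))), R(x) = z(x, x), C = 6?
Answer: -7004/9 ≈ -778.22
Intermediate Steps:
z(V, k) = 7 (z(V, k) = 6 + 1 = 7)
R(x) = 7
s(N) = -⅑ + N/9 (s(N) = (-1 + N)/(4 + 5) = (-1 + N)/9 = (-1 + N)*(⅑) = -⅑ + N/9)
R(-5)*(-111) + s(-10) = 7*(-111) + (-⅑ + (⅑)*(-10)) = -777 + (-⅑ - 10/9) = -777 - 11/9 = -7004/9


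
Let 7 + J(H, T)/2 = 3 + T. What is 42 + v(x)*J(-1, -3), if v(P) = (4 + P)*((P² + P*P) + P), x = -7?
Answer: 3864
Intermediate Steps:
J(H, T) = -8 + 2*T (J(H, T) = -14 + 2*(3 + T) = -14 + (6 + 2*T) = -8 + 2*T)
v(P) = (4 + P)*(P + 2*P²) (v(P) = (4 + P)*((P² + P²) + P) = (4 + P)*(2*P² + P) = (4 + P)*(P + 2*P²))
42 + v(x)*J(-1, -3) = 42 + (-7*(4 + 2*(-7)² + 9*(-7)))*(-8 + 2*(-3)) = 42 + (-7*(4 + 2*49 - 63))*(-8 - 6) = 42 - 7*(4 + 98 - 63)*(-14) = 42 - 7*39*(-14) = 42 - 273*(-14) = 42 + 3822 = 3864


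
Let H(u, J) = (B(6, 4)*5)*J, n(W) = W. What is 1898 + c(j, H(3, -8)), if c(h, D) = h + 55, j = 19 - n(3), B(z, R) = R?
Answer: 1969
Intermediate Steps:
H(u, J) = 20*J (H(u, J) = (4*5)*J = 20*J)
j = 16 (j = 19 - 1*3 = 19 - 3 = 16)
c(h, D) = 55 + h
1898 + c(j, H(3, -8)) = 1898 + (55 + 16) = 1898 + 71 = 1969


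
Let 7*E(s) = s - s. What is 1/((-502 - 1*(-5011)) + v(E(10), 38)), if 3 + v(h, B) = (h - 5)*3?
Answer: 1/4491 ≈ 0.00022267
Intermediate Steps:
E(s) = 0 (E(s) = (s - s)/7 = (⅐)*0 = 0)
v(h, B) = -18 + 3*h (v(h, B) = -3 + (h - 5)*3 = -3 + (-5 + h)*3 = -3 + (-15 + 3*h) = -18 + 3*h)
1/((-502 - 1*(-5011)) + v(E(10), 38)) = 1/((-502 - 1*(-5011)) + (-18 + 3*0)) = 1/((-502 + 5011) + (-18 + 0)) = 1/(4509 - 18) = 1/4491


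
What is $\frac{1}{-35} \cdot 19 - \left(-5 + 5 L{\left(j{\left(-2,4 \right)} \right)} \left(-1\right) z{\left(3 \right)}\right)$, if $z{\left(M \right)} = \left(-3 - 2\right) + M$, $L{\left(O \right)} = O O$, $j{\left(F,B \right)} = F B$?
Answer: $- \frac{22244}{35} \approx -635.54$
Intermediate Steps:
$j{\left(F,B \right)} = B F$
$L{\left(O \right)} = O^{2}$
$z{\left(M \right)} = -5 + M$
$\frac{1}{-35} \cdot 19 - \left(-5 + 5 L{\left(j{\left(-2,4 \right)} \right)} \left(-1\right) z{\left(3 \right)}\right) = \frac{1}{-35} \cdot 19 + \left(- 5 \left(4 \left(-2\right)\right)^{2} \left(-1\right) \left(-5 + 3\right) + 5\right) = \left(- \frac{1}{35}\right) 19 + \left(- 5 \left(-8\right)^{2} \left(-1\right) \left(-2\right) + 5\right) = - \frac{19}{35} + \left(- 5 \cdot 64 \left(-1\right) \left(-2\right) + 5\right) = - \frac{19}{35} + \left(- 5 \left(\left(-64\right) \left(-2\right)\right) + 5\right) = - \frac{19}{35} + \left(\left(-5\right) 128 + 5\right) = - \frac{19}{35} + \left(-640 + 5\right) = - \frac{19}{35} - 635 = - \frac{22244}{35}$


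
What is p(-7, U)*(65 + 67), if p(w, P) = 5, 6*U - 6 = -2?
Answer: 660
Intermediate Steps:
U = ⅔ (U = 1 + (⅙)*(-2) = 1 - ⅓ = ⅔ ≈ 0.66667)
p(-7, U)*(65 + 67) = 5*(65 + 67) = 5*132 = 660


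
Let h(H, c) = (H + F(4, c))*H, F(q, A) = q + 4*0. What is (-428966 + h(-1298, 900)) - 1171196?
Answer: 79450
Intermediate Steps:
F(q, A) = q (F(q, A) = q + 0 = q)
h(H, c) = H*(4 + H) (h(H, c) = (H + 4)*H = (4 + H)*H = H*(4 + H))
(-428966 + h(-1298, 900)) - 1171196 = (-428966 - 1298*(4 - 1298)) - 1171196 = (-428966 - 1298*(-1294)) - 1171196 = (-428966 + 1679612) - 1171196 = 1250646 - 1171196 = 79450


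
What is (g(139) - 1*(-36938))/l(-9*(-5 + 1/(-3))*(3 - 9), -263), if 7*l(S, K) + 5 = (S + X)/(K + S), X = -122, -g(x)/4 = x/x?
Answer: -20350634/335 ≈ -60748.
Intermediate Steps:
g(x) = -4 (g(x) = -4*x/x = -4*1 = -4)
l(S, K) = -5/7 + (-122 + S)/(7*(K + S)) (l(S, K) = -5/7 + ((S - 122)/(K + S))/7 = -5/7 + ((-122 + S)/(K + S))/7 = -5/7 + (-122 + S)/(7*(K + S)))
(g(139) - 1*(-36938))/l(-9*(-5 + 1/(-3))*(3 - 9), -263) = (-4 - 1*(-36938))/(((-122 - 5*(-263) - (-36)*(-5 + 1/(-3))*(3 - 9))/(7*(-263 - 9*(-5 + 1/(-3))*(3 - 9))))) = (-4 + 36938)/(((-122 + 1315 - (-36)*(-5 - ⅓)*(-6))/(7*(-263 - 9*(-5 - ⅓)*(-6))))) = 36934/(((-122 + 1315 - (-36)*(-16/3*(-6)))/(7*(-263 - (-48)*(-6))))) = 36934/(((-122 + 1315 - (-36)*32)/(7*(-263 - 9*32)))) = 36934/(((-122 + 1315 - 4*(-288))/(7*(-263 - 288)))) = 36934/(((⅐)*(-122 + 1315 + 1152)/(-551))) = 36934/(((⅐)*(-1/551)*2345)) = 36934/(-335/551) = 36934*(-551/335) = -20350634/335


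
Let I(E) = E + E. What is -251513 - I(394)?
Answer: -252301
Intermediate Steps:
I(E) = 2*E
-251513 - I(394) = -251513 - 2*394 = -251513 - 1*788 = -251513 - 788 = -252301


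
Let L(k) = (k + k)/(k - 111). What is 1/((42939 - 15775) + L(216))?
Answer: 35/950884 ≈ 3.6808e-5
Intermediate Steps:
L(k) = 2*k/(-111 + k) (L(k) = (2*k)/(-111 + k) = 2*k/(-111 + k))
1/((42939 - 15775) + L(216)) = 1/((42939 - 15775) + 2*216/(-111 + 216)) = 1/(27164 + 2*216/105) = 1/(27164 + 2*216*(1/105)) = 1/(27164 + 144/35) = 1/(950884/35) = 35/950884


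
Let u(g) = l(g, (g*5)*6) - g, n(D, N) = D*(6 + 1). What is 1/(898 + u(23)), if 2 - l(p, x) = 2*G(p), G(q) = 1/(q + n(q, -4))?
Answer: 92/80683 ≈ 0.0011403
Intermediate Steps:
n(D, N) = 7*D (n(D, N) = D*7 = 7*D)
G(q) = 1/(8*q) (G(q) = 1/(q + 7*q) = 1/(8*q))
l(p, x) = 2 - 1/(4*p) (l(p, x) = 2 - 2*1/(8*p) = 2 - 1/(4*p))
u(g) = 2 - g - 1/(4*g) (u(g) = (2 - 1/(4*g)) - g = 2 - g - 1/(4*g))
1/(898 + u(23)) = 1/(898 + (2 - 1*23 - 1/4/23)) = 1/(898 + (2 - 23 - 1/4*1/23)) = 1/(898 + (2 - 23 - 1/92)) = 1/(898 - 1933/92) = 1/(80683/92) = 92/80683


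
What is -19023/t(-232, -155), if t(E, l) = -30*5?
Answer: 6341/50 ≈ 126.82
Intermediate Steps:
t(E, l) = -150
-19023/t(-232, -155) = -19023/(-150) = -19023*(-1/150) = 6341/50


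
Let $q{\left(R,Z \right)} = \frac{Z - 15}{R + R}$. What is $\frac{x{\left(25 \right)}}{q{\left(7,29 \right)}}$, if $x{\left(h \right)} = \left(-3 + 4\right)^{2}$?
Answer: $1$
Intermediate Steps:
$x{\left(h \right)} = 1$ ($x{\left(h \right)} = 1^{2} = 1$)
$q{\left(R,Z \right)} = \frac{-15 + Z}{2 R}$
$\frac{x{\left(25 \right)}}{q{\left(7,29 \right)}} = 1 \frac{1}{\frac{1}{2} \cdot \frac{1}{7} \left(-15 + 29\right)} = 1 \frac{1}{\frac{1}{2} \cdot \frac{1}{7} \cdot 14} = 1 \cdot 1^{-1} = 1 \cdot 1 = 1$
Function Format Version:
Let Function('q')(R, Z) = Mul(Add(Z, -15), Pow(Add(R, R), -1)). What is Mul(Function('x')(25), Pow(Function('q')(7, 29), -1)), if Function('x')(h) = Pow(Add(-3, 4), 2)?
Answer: 1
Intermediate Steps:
Function('x')(h) = 1 (Function('x')(h) = Pow(1, 2) = 1)
Function('q')(R, Z) = Mul(Rational(1, 2), Pow(R, -1), Add(-15, Z)) (Function('q')(R, Z) = Mul(Add(-15, Z), Pow(Mul(2, R), -1)) = Mul(Add(-15, Z), Mul(Rational(1, 2), Pow(R, -1))) = Mul(Rational(1, 2), Pow(R, -1), Add(-15, Z)))
Mul(Function('x')(25), Pow(Function('q')(7, 29), -1)) = Mul(1, Pow(Mul(Rational(1, 2), Pow(7, -1), Add(-15, 29)), -1)) = Mul(1, Pow(Mul(Rational(1, 2), Rational(1, 7), 14), -1)) = Mul(1, Pow(1, -1)) = Mul(1, 1) = 1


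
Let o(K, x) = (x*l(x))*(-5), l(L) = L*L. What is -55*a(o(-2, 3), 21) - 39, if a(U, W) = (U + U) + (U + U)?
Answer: 29661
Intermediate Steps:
l(L) = L²
o(K, x) = -5*x³ (o(K, x) = (x*x²)*(-5) = x³*(-5) = -5*x³)
a(U, W) = 4*U (a(U, W) = 2*U + 2*U = 4*U)
-55*a(o(-2, 3), 21) - 39 = -220*(-5*3³) - 39 = -220*(-5*27) - 39 = -220*(-135) - 39 = -55*(-540) - 39 = 29700 - 39 = 29661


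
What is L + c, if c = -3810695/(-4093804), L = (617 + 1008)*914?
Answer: 6080326201695/4093804 ≈ 1.4853e+6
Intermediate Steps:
L = 1485250 (L = 1625*914 = 1485250)
c = 3810695/4093804 (c = -3810695*(-1/4093804) = 3810695/4093804 ≈ 0.93084)
L + c = 1485250 + 3810695/4093804 = 6080326201695/4093804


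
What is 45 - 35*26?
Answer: -865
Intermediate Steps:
45 - 35*26 = 45 - 910 = -865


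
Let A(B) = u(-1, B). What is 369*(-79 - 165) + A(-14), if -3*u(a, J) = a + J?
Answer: -90031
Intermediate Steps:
u(a, J) = -J/3 - a/3 (u(a, J) = -(a + J)/3 = -(J + a)/3 = -J/3 - a/3)
A(B) = 1/3 - B/3 (A(B) = -B/3 - 1/3*(-1) = -B/3 + 1/3 = 1/3 - B/3)
369*(-79 - 165) + A(-14) = 369*(-79 - 165) + (1/3 - 1/3*(-14)) = 369*(-244) + (1/3 + 14/3) = -90036 + 5 = -90031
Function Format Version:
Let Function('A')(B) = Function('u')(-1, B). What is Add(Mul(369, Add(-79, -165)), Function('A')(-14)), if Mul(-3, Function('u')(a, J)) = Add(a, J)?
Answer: -90031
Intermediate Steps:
Function('u')(a, J) = Add(Mul(Rational(-1, 3), J), Mul(Rational(-1, 3), a)) (Function('u')(a, J) = Mul(Rational(-1, 3), Add(a, J)) = Mul(Rational(-1, 3), Add(J, a)) = Add(Mul(Rational(-1, 3), J), Mul(Rational(-1, 3), a)))
Function('A')(B) = Add(Rational(1, 3), Mul(Rational(-1, 3), B)) (Function('A')(B) = Add(Mul(Rational(-1, 3), B), Mul(Rational(-1, 3), -1)) = Add(Mul(Rational(-1, 3), B), Rational(1, 3)) = Add(Rational(1, 3), Mul(Rational(-1, 3), B)))
Add(Mul(369, Add(-79, -165)), Function('A')(-14)) = Add(Mul(369, Add(-79, -165)), Add(Rational(1, 3), Mul(Rational(-1, 3), -14))) = Add(Mul(369, -244), Add(Rational(1, 3), Rational(14, 3))) = Add(-90036, 5) = -90031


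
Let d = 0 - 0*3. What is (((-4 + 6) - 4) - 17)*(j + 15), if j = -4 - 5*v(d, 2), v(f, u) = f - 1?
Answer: -304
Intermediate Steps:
d = 0 (d = 0 - 1*0 = 0 + 0 = 0)
v(f, u) = -1 + f
j = 1 (j = -4 - 5*(-1 + 0) = -4 - 5*(-1) = -4 + 5 = 1)
(((-4 + 6) - 4) - 17)*(j + 15) = (((-4 + 6) - 4) - 17)*(1 + 15) = ((2 - 4) - 17)*16 = (-2 - 17)*16 = -19*16 = -304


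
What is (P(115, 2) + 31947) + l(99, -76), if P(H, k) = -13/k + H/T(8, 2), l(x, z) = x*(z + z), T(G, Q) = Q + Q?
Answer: 67685/4 ≈ 16921.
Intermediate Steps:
T(G, Q) = 2*Q
l(x, z) = 2*x*z (l(x, z) = x*(2*z) = 2*x*z)
P(H, k) = -13/k + H/4 (P(H, k) = -13/k + H/((2*2)) = -13/k + H/4)
(P(115, 2) + 31947) + l(99, -76) = ((-13/2 + (¼)*115) + 31947) + 2*99*(-76) = ((-13*½ + 115/4) + 31947) - 15048 = ((-13/2 + 115/4) + 31947) - 15048 = (89/4 + 31947) - 15048 = 127877/4 - 15048 = 67685/4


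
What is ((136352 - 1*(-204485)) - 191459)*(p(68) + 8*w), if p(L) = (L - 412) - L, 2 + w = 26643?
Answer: 31775090648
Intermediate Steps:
w = 26641 (w = -2 + 26643 = 26641)
p(L) = -412 (p(L) = (-412 + L) - L = -412)
((136352 - 1*(-204485)) - 191459)*(p(68) + 8*w) = ((136352 - 1*(-204485)) - 191459)*(-412 + 8*26641) = ((136352 + 204485) - 191459)*(-412 + 213128) = (340837 - 191459)*212716 = 149378*212716 = 31775090648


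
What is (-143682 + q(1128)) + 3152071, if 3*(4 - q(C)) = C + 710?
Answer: 9023341/3 ≈ 3.0078e+6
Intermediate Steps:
q(C) = -698/3 - C/3 (q(C) = 4 - (C + 710)/3 = 4 - (710 + C)/3 = 4 + (-710/3 - C/3) = -698/3 - C/3)
(-143682 + q(1128)) + 3152071 = (-143682 + (-698/3 - ⅓*1128)) + 3152071 = (-143682 + (-698/3 - 376)) + 3152071 = (-143682 - 1826/3) + 3152071 = -432872/3 + 3152071 = 9023341/3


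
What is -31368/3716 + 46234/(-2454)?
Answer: -31097827/1139883 ≈ -27.282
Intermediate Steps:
-31368/3716 + 46234/(-2454) = -31368*1/3716 + 46234*(-1/2454) = -7842/929 - 23117/1227 = -31097827/1139883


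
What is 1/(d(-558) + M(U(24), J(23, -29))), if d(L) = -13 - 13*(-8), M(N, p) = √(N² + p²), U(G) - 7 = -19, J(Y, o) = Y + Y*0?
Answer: 91/7608 - √673/7608 ≈ 0.0085512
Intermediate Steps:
J(Y, o) = Y (J(Y, o) = Y + 0 = Y)
U(G) = -12 (U(G) = 7 - 19 = -12)
d(L) = 91 (d(L) = -13 + 104 = 91)
1/(d(-558) + M(U(24), J(23, -29))) = 1/(91 + √((-12)² + 23²)) = 1/(91 + √(144 + 529)) = 1/(91 + √673)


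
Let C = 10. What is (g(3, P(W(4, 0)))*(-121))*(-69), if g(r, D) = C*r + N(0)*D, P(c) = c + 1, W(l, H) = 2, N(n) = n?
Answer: 250470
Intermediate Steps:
P(c) = 1 + c
g(r, D) = 10*r (g(r, D) = 10*r + 0*D = 10*r + 0 = 10*r)
(g(3, P(W(4, 0)))*(-121))*(-69) = ((10*3)*(-121))*(-69) = (30*(-121))*(-69) = -3630*(-69) = 250470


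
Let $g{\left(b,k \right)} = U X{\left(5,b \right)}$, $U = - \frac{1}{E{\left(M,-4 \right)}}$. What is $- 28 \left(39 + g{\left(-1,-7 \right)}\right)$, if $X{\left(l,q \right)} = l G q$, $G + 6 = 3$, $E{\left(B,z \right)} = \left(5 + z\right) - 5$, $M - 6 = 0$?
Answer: $-1197$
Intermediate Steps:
$M = 6$ ($M = 6 + 0 = 6$)
$E{\left(B,z \right)} = z$
$G = -3$ ($G = -6 + 3 = -3$)
$X{\left(l,q \right)} = - 3 l q$ ($X{\left(l,q \right)} = l \left(-3\right) q = - 3 l q$)
$U = \frac{1}{4}$ ($U = - \frac{1}{-4} = \left(-1\right) \left(- \frac{1}{4}\right) = \frac{1}{4} \approx 0.25$)
$g{\left(b,k \right)} = - \frac{15 b}{4}$ ($g{\left(b,k \right)} = \frac{\left(-3\right) 5 b}{4} = \frac{\left(-15\right) b}{4} = - \frac{15 b}{4}$)
$- 28 \left(39 + g{\left(-1,-7 \right)}\right) = - 28 \left(39 - - \frac{15}{4}\right) = - 28 \left(39 + \frac{15}{4}\right) = \left(-28\right) \frac{171}{4} = -1197$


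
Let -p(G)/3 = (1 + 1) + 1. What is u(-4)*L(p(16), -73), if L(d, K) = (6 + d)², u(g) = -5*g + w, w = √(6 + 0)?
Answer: 180 + 9*√6 ≈ 202.05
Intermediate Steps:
p(G) = -9 (p(G) = -3*((1 + 1) + 1) = -3*(2 + 1) = -3*3 = -9)
w = √6 ≈ 2.4495
u(g) = √6 - 5*g (u(g) = -5*g + √6 = √6 - 5*g)
u(-4)*L(p(16), -73) = (√6 - 5*(-4))*(6 - 9)² = (√6 + 20)*(-3)² = (20 + √6)*9 = 180 + 9*√6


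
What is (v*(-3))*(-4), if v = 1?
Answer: 12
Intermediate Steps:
(v*(-3))*(-4) = (1*(-3))*(-4) = -3*(-4) = 12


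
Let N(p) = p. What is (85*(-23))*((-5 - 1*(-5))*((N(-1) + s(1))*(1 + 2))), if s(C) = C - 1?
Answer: 0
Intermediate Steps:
s(C) = -1 + C
(85*(-23))*((-5 - 1*(-5))*((N(-1) + s(1))*(1 + 2))) = (85*(-23))*((-5 - 1*(-5))*((-1 + (-1 + 1))*(1 + 2))) = -1955*(-5 + 5)*(-1 + 0)*3 = -0*(-1*3) = -0*(-3) = -1955*0 = 0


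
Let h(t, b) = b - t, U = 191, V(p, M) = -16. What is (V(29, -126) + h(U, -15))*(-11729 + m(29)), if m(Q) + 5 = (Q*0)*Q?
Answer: 2604948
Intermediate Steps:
m(Q) = -5 (m(Q) = -5 + (Q*0)*Q = -5 + 0*Q = -5 + 0 = -5)
(V(29, -126) + h(U, -15))*(-11729 + m(29)) = (-16 + (-15 - 1*191))*(-11729 - 5) = (-16 + (-15 - 191))*(-11734) = (-16 - 206)*(-11734) = -222*(-11734) = 2604948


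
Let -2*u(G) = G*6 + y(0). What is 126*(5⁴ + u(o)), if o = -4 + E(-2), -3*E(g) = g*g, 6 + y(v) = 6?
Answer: 80766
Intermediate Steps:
y(v) = 0 (y(v) = -6 + 6 = 0)
E(g) = -g²/3 (E(g) = -g*g/3 = -g²/3)
o = -16/3 (o = -4 - ⅓*(-2)² = -4 - ⅓*4 = -4 - 4/3 = -16/3 ≈ -5.3333)
u(G) = -3*G (u(G) = -(G*6 + 0)/2 = -(6*G + 0)/2 = -3*G)
126*(5⁴ + u(o)) = 126*(5⁴ - 3*(-16/3)) = 126*(625 + 16) = 126*641 = 80766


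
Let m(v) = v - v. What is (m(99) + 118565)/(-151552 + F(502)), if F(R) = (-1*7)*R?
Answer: -5155/6742 ≈ -0.76461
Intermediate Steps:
m(v) = 0
F(R) = -7*R
(m(99) + 118565)/(-151552 + F(502)) = (0 + 118565)/(-151552 - 7*502) = 118565/(-151552 - 3514) = 118565/(-155066) = 118565*(-1/155066) = -5155/6742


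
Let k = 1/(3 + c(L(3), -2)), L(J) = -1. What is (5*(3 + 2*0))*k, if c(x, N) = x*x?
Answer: 15/4 ≈ 3.7500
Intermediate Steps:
c(x, N) = x**2
k = 1/4 (k = 1/(3 + (-1)**2) = 1/(3 + 1) = 1/4 ≈ 0.25000)
(5*(3 + 2*0))*k = (5*(3 + 2*0))*(1/4) = (5*(3 + 0))*(1/4) = (5*3)*(1/4) = 15*(1/4) = 15/4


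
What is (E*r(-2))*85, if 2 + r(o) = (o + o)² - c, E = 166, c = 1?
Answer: 183430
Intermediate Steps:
r(o) = -3 + 4*o² (r(o) = -2 + ((o + o)² - 1*1) = -2 + ((2*o)² - 1) = -2 + (4*o² - 1) = -2 + (-1 + 4*o²) = -3 + 4*o²)
(E*r(-2))*85 = (166*(-3 + 4*(-2)²))*85 = (166*(-3 + 4*4))*85 = (166*(-3 + 16))*85 = (166*13)*85 = 2158*85 = 183430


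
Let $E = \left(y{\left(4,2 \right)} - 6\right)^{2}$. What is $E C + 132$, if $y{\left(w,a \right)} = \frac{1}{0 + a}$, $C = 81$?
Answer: $\frac{10329}{4} \approx 2582.3$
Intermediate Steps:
$y{\left(w,a \right)} = \frac{1}{a}$
$E = \frac{121}{4}$ ($E = \left(\frac{1}{2} - 6\right)^{2} = \left(- \frac{11}{2}\right)^{2} = \frac{121}{4} \approx 30.25$)
$E C + 132 = \frac{121}{4} \cdot 81 + 132 = \frac{9801}{4} + 132 = \frac{10329}{4}$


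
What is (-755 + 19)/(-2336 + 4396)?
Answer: -184/515 ≈ -0.35728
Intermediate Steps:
(-755 + 19)/(-2336 + 4396) = -736/2060 = -736*1/2060 = -184/515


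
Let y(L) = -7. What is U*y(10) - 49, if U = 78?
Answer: -595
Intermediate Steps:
U*y(10) - 49 = 78*(-7) - 49 = -546 - 49 = -595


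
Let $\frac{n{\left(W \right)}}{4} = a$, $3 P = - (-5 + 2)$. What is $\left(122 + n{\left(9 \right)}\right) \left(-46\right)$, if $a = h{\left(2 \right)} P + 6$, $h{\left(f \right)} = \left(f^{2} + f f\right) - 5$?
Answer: $-7268$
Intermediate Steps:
$P = 1$ ($P = \frac{\left(-1\right) \left(-5 + 2\right)}{3} = \frac{\left(-1\right) \left(-3\right)}{3} = \frac{1}{3} \cdot 3 = 1$)
$h{\left(f \right)} = -5 + 2 f^{2}$ ($h{\left(f \right)} = \left(f^{2} + f^{2}\right) - 5 = 2 f^{2} - 5 = -5 + 2 f^{2}$)
$a = 9$ ($a = \left(-5 + 2 \cdot 2^{2}\right) 1 + 6 = \left(-5 + 2 \cdot 4\right) 1 + 6 = \left(-5 + 8\right) 1 + 6 = 3 \cdot 1 + 6 = 3 + 6 = 9$)
$n{\left(W \right)} = 36$ ($n{\left(W \right)} = 4 \cdot 9 = 36$)
$\left(122 + n{\left(9 \right)}\right) \left(-46\right) = \left(122 + 36\right) \left(-46\right) = 158 \left(-46\right) = -7268$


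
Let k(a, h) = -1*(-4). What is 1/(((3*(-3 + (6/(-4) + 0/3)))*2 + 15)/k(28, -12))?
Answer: -1/3 ≈ -0.33333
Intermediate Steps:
k(a, h) = 4
1/(((3*(-3 + (6/(-4) + 0/3)))*2 + 15)/k(28, -12)) = 1/(((3*(-3 + (6/(-4) + 0/3)))*2 + 15)/4) = 1/(((3*(-3 + (6*(-1/4) + 0*(1/3))))*2 + 15)*(1/4)) = 1/(((3*(-3 + (-3/2 + 0)))*2 + 15)*(1/4)) = 1/(((3*(-3 - 3/2))*2 + 15)*(1/4)) = 1/(((3*(-9/2))*2 + 15)*(1/4)) = 1/((-27/2*2 + 15)*(1/4)) = 1/((-27 + 15)*(1/4)) = 1/(-12*1/4) = 1/(-3) = -1/3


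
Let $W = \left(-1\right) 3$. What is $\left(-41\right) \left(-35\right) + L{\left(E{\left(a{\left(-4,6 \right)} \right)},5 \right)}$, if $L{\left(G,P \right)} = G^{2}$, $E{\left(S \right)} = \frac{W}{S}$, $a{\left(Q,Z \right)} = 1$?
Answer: $1444$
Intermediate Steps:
$W = -3$
$E{\left(S \right)} = - \frac{3}{S}$
$\left(-41\right) \left(-35\right) + L{\left(E{\left(a{\left(-4,6 \right)} \right)},5 \right)} = \left(-41\right) \left(-35\right) + \left(- \frac{3}{1}\right)^{2} = 1435 + \left(\left(-3\right) 1\right)^{2} = 1435 + \left(-3\right)^{2} = 1435 + 9 = 1444$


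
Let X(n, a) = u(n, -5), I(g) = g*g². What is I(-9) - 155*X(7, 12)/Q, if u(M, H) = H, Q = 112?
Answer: -80873/112 ≈ -722.08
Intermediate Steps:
I(g) = g³
X(n, a) = -5
I(-9) - 155*X(7, 12)/Q = (-9)³ - (-775)/112 = -729 - (-775)/112 = -729 - 155*(-5/112) = -729 + 775/112 = -80873/112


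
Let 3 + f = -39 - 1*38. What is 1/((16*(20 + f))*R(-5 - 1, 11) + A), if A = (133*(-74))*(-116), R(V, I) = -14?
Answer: 1/1155112 ≈ 8.6572e-7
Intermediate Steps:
f = -80 (f = -3 + (-39 - 1*38) = -3 + (-39 - 38) = -3 - 77 = -80)
A = 1141672 (A = -9842*(-116) = 1141672)
1/((16*(20 + f))*R(-5 - 1, 11) + A) = 1/((16*(20 - 80))*(-14) + 1141672) = 1/((16*(-60))*(-14) + 1141672) = 1/(-960*(-14) + 1141672) = 1/(13440 + 1141672) = 1/1155112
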